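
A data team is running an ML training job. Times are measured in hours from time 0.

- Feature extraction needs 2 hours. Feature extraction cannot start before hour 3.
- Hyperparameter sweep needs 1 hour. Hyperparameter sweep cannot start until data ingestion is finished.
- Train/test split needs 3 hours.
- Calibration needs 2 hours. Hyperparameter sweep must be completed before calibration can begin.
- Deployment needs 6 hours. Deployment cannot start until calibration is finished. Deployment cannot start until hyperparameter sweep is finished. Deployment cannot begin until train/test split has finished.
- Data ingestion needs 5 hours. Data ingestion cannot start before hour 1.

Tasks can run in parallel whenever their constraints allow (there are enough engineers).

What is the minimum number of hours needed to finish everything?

15

Nothing blocks train/test split, so it runs from hour 0 to hour 3.
After its own release at hour 3, feature extraction can start at hour 3 and finishes at hour 5.
Data ingestion cannot begin until its own release at hour 1. It runs from hour 1 to 1 + 5 = hour 6.
After data ingestion (finishes hour 6), hyperparameter sweep can start at hour 6 and finishes at hour 7.
After hyperparameter sweep (finishes hour 7), calibration can start at hour 7 and finishes at hour 9.
For deployment: calibration (finishes hour 9); hyperparameter sweep (finishes hour 7); train/test split (finishes hour 3). Taking the maximum gives a start of hour 9, and it finishes at 9 + 6 = hour 15.
All tasks are finished once the last one completes. Finish times: Data ingestion at 6, Feature extraction at 5, Train/test split at 3, Hyperparameter sweep at 7, Calibration at 9, Deployment at 15. The latest is hour 15.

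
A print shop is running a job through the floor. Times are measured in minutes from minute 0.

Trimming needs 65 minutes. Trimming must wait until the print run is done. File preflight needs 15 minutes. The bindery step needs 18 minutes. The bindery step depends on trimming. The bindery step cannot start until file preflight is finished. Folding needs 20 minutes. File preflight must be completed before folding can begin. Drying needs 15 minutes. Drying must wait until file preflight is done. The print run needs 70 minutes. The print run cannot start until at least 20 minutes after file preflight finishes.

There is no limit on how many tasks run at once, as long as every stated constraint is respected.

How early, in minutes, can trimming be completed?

File preflight can start immediately at minute 0; it finishes at minute 15.
After file preflight (finishes minute 15, plus 20-minute gap → minute 35), the print run can start at minute 35 and finishes at minute 105.
After the print run (finishes minute 105), trimming can start at minute 105 and finishes at minute 170.

170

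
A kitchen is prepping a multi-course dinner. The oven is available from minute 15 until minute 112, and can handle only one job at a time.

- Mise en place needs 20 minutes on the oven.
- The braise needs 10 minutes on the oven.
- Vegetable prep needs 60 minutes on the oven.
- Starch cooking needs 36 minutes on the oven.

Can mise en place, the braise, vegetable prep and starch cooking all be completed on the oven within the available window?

No

The oven window is 112 − 15 = 97 minutes.
Running back to back, the jobs need 20 + 10 + 60 + 36 = 126 minutes on the oven.
Since 126 > 97, they cannot all fit.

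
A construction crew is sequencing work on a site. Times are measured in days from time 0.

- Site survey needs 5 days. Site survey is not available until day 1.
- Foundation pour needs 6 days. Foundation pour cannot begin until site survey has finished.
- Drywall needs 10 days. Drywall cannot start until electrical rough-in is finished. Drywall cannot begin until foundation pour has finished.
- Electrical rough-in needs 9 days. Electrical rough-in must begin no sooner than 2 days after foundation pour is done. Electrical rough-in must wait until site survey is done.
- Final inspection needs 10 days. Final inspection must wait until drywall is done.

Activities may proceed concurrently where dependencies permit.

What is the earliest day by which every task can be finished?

43

Site survey waits on its own release at day 1, so it starts at day 1 and finishes at 1 + 5 = day 6.
Foundation pour cannot begin until site survey (finishes day 6). It runs from day 6 to 6 + 6 = day 12.
Electrical rough-in needs all of foundation pour (finishes day 12, plus 2-day gap → day 14); site survey (finishes day 6). That puts its earliest start at day 14; it finishes at 14 + 9 = day 23.
For drywall: electrical rough-in (finishes day 23); foundation pour (finishes day 12). Taking the maximum gives a start of day 23, and it finishes at 23 + 10 = day 33.
Final inspection cannot begin until drywall (finishes day 33). It runs from day 33 to 33 + 10 = day 43.
All tasks are finished once the last one completes. Finish times: Site survey at 6, Foundation pour at 12, Electrical rough-in at 23, Drywall at 33, Final inspection at 43. The latest is day 43.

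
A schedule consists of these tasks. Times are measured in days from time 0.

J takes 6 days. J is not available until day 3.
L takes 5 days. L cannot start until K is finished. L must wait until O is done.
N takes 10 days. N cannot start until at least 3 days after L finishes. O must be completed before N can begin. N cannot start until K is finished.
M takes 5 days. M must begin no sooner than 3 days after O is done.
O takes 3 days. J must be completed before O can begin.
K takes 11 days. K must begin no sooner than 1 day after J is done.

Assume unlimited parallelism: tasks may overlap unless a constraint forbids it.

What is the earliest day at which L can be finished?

J waits on its own release at day 3, so it starts at day 3 and finishes at 3 + 6 = day 9.
O cannot begin until J (finishes day 9). It runs from day 9 to 9 + 3 = day 12.
K cannot begin until J (finishes day 9, plus 1-day gap → day 10). It runs from day 10 to 10 + 11 = day 21.
L cannot start until K (finishes day 21); O (finishes day 12). The controlling bound is day 21, so L finishes at 21 + 5 = day 26.

26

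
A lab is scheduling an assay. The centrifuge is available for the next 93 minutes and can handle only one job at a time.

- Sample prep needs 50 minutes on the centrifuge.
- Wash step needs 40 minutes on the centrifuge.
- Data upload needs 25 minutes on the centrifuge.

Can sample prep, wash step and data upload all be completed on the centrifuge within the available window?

Running back to back, the jobs need 50 + 40 + 25 = 115 minutes on the centrifuge.
Since 115 > 93, they cannot all fit.

No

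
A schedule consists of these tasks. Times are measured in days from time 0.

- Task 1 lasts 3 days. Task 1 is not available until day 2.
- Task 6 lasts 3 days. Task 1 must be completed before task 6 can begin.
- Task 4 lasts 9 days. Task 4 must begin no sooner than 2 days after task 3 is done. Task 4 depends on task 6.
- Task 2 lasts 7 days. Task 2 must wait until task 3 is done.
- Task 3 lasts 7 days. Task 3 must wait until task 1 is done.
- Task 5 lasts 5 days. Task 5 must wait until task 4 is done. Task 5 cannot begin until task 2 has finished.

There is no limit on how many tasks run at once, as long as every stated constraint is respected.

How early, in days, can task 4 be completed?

23

After its own release at day 2, task 1 can start at day 2 and finishes at day 5.
After task 1 (finishes day 5), task 6 can start at day 5 and finishes at day 8.
After task 1 (finishes day 5), task 3 can start at day 5 and finishes at day 12.
Task 4 needs all of task 3 (finishes day 12, plus 2-day gap → day 14); task 6 (finishes day 8). That puts its earliest start at day 14; it finishes at 14 + 9 = day 23.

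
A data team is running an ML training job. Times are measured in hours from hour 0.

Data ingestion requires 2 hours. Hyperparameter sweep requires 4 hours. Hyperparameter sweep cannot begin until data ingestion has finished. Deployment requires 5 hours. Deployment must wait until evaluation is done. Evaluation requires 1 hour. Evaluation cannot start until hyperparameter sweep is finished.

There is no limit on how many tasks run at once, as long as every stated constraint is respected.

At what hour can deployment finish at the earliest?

Data ingestion can start immediately at hour 0; it finishes at hour 2.
After data ingestion (finishes hour 2), hyperparameter sweep can start at hour 2 and finishes at hour 6.
After hyperparameter sweep (finishes hour 6), evaluation can start at hour 6 and finishes at hour 7.
After evaluation (finishes hour 7), deployment can start at hour 7 and finishes at hour 12.

12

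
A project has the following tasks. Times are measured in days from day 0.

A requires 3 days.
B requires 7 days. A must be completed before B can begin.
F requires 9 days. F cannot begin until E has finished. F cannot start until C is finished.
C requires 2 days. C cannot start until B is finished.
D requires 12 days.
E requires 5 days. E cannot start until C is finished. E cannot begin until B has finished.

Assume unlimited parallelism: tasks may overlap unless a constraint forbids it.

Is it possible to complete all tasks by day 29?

Nothing blocks D, so it runs from day 0 to day 12.
A can start immediately at day 0; it finishes at day 3.
B cannot begin until A (finishes day 3). It runs from day 3 to 3 + 7 = day 10.
C cannot begin until B (finishes day 10). It runs from day 10 to 10 + 2 = day 12.
E needs all of C (finishes day 12); B (finishes day 10). That puts its earliest start at day 12; it finishes at 12 + 5 = day 17.
For F: E (finishes day 17); C (finishes day 12). Taking the maximum gives a start of day 17, and it finishes at 17 + 9 = day 26.
Every task is finished by day 26, which is no later than the deadline of 29, so the schedule is feasible.

Yes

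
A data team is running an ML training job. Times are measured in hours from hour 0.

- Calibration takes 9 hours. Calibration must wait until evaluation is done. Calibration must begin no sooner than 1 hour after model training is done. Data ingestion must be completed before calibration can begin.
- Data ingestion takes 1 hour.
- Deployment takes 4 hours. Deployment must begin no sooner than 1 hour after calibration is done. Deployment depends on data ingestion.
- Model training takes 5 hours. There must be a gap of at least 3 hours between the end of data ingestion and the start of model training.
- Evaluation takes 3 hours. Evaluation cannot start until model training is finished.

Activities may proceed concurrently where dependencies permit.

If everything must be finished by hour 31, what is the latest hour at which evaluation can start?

Deployment has no dependents, so it just needs to finish by hour 31. Starting by 31 − 4 = hour 27 achieves that.
Since deployment (must start by hour 27, minus 1-hour gap → hour 26) depends on it, calibration must finish by hour 26. Backing off its 9-hour duration gives a latest start of hour 17.
Evaluation must finish before calibration (must start by hour 17). With a 3-hour duration, evaluation must start by 17 − 3 = hour 14.

14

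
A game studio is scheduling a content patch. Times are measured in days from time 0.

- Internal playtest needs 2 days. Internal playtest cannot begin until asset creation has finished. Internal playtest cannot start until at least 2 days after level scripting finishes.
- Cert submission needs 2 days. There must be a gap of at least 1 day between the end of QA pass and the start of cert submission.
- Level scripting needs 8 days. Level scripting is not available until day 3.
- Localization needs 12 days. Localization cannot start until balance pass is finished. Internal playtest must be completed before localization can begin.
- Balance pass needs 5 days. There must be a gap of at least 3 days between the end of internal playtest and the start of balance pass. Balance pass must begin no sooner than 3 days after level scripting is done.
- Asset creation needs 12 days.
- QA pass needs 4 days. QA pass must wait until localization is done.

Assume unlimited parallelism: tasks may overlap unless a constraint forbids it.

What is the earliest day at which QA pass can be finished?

39

Level scripting cannot begin until its own release at day 3. It runs from day 3 to 3 + 8 = day 11.
Asset creation has no prerequisites, so it starts at day 0 and finishes at day 12.
Internal playtest needs all of asset creation (finishes day 12); level scripting (finishes day 11, plus 2-day gap → day 13). That puts its earliest start at day 13; it finishes at 13 + 2 = day 15.
Balance pass cannot start until internal playtest (finishes day 15, plus 3-day gap → day 18); level scripting (finishes day 11, plus 3-day gap → day 14). The controlling bound is day 18, so balance pass finishes at 18 + 5 = day 23.
Localization cannot start until balance pass (finishes day 23); internal playtest (finishes day 15). The controlling bound is day 23, so localization finishes at 23 + 12 = day 35.
QA pass cannot begin until localization (finishes day 35). It runs from day 35 to 35 + 4 = day 39.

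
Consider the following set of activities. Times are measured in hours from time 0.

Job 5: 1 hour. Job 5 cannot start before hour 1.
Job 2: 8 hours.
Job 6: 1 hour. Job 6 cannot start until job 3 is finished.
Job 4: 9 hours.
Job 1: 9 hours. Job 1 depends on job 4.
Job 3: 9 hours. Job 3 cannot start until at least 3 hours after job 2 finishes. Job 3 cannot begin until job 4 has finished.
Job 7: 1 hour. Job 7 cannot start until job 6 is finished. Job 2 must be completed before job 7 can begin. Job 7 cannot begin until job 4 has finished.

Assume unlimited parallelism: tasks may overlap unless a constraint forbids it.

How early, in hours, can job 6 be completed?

Nothing blocks job 4, so it runs from hour 0 to hour 9.
Job 2 can start immediately at hour 0; it finishes at hour 8.
Job 3 cannot start until job 2 (finishes hour 8, plus 3-hour gap → hour 11); job 4 (finishes hour 9). The controlling bound is hour 11, so job 3 finishes at 11 + 9 = hour 20.
Job 6 cannot begin until job 3 (finishes hour 20). It runs from hour 20 to 20 + 1 = hour 21.

21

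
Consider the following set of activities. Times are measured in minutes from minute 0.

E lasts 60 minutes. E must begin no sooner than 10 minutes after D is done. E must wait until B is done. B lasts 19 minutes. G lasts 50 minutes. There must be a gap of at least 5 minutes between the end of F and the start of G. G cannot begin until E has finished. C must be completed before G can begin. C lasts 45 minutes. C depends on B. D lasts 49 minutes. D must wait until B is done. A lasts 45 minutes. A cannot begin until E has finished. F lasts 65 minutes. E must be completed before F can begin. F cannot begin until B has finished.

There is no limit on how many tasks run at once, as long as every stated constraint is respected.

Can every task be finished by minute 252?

No

Nothing blocks B, so it runs from minute 0 to minute 19.
After B (finishes minute 19), D can start at minute 19 and finishes at minute 68.
E needs all of D (finishes minute 68, plus 10-minute gap → minute 78); B (finishes minute 19). That puts its earliest start at minute 78; it finishes at 78 + 60 = minute 138.
F needs all of E (finishes minute 138); B (finishes minute 19). That puts its earliest start at minute 138; it finishes at 138 + 65 = minute 203.
A waits on E (finishes minute 138), so it starts at minute 138 and finishes at 138 + 45 = minute 183.
C cannot begin until B (finishes minute 19). It runs from minute 19 to 19 + 45 = minute 64.
G has to wait for F (finishes minute 203, plus 5-minute gap → minute 208); E (finishes minute 138); C (finishes minute 64). The latest of these is minute 208, so G runs minute 208 to 208 + 50 = minute 258.
The earliest everything can be done is minute 258, which is after the deadline of 252, so it is not possible.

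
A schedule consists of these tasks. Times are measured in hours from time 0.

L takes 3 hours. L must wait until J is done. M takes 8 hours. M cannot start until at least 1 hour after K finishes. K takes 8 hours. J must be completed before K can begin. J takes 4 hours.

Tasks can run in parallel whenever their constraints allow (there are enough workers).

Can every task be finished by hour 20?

Nothing blocks J, so it runs from hour 0 to hour 4.
L cannot begin until J (finishes hour 4). It runs from hour 4 to 4 + 3 = hour 7.
After J (finishes hour 4), K can start at hour 4 and finishes at hour 12.
After K (finishes hour 12, plus 1-hour gap → hour 13), M can start at hour 13 and finishes at hour 21.
The earliest everything can be done is hour 21, which is after the deadline of 20, so it is not possible.

No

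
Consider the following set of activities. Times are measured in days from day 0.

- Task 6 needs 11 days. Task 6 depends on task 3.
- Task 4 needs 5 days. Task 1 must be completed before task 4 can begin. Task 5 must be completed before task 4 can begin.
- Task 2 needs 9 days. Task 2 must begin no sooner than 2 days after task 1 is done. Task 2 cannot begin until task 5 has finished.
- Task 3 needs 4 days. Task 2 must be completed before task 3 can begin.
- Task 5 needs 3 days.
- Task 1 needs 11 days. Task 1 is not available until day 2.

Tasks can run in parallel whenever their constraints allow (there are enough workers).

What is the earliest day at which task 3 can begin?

24

Task 5 has no prerequisites, so it starts at day 0 and finishes at day 3.
Task 1 cannot begin until its own release at day 2. It runs from day 2 to 2 + 11 = day 13.
Task 2 cannot start until task 1 (finishes day 13, plus 2-day gap → day 15); task 5 (finishes day 3). The controlling bound is day 15, so task 2 finishes at 15 + 9 = day 24.
Task 3 waits on task 2 (finishes day 24), so the earliest it can start is day 24.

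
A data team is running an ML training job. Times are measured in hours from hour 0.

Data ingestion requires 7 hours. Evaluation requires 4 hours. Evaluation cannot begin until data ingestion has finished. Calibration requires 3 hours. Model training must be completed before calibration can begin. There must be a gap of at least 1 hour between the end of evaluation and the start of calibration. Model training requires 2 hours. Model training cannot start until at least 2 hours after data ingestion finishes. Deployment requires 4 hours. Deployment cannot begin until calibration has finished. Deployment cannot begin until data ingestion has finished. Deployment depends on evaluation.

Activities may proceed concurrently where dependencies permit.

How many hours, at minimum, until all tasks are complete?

19

Data ingestion can start immediately at hour 0; it finishes at hour 7.
After data ingestion (finishes hour 7), evaluation can start at hour 7 and finishes at hour 11.
After data ingestion (finishes hour 7, plus 2-hour gap → hour 9), model training can start at hour 9 and finishes at hour 11.
Calibration has to wait for model training (finishes hour 11); evaluation (finishes hour 11, plus 1-hour gap → hour 12). The latest of these is hour 12, so calibration runs hour 12 to 12 + 3 = hour 15.
Deployment cannot start until calibration (finishes hour 15); data ingestion (finishes hour 7); evaluation (finishes hour 11). The controlling bound is hour 15, so deployment finishes at 15 + 4 = hour 19.
All tasks are finished once the last one completes. Finish times: Data ingestion at 7, Model training at 11, Evaluation at 11, Calibration at 15, Deployment at 19. The latest is hour 19.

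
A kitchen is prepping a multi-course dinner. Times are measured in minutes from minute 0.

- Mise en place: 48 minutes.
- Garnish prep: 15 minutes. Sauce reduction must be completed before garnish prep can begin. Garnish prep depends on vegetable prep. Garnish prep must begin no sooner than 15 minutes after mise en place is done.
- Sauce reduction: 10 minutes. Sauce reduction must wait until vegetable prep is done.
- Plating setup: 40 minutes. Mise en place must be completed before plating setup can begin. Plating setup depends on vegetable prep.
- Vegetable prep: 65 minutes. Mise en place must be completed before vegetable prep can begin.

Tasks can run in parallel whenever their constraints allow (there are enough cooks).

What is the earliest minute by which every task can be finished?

Nothing blocks mise en place, so it runs from minute 0 to minute 48.
Vegetable prep cannot begin until mise en place (finishes minute 48). It runs from minute 48 to 48 + 65 = minute 113.
Plating setup cannot start until mise en place (finishes minute 48); vegetable prep (finishes minute 113). The controlling bound is minute 113, so plating setup finishes at 113 + 40 = minute 153.
After vegetable prep (finishes minute 113), sauce reduction can start at minute 113 and finishes at minute 123.
Garnish prep has to wait for sauce reduction (finishes minute 123); vegetable prep (finishes minute 113); mise en place (finishes minute 48, plus 15-minute gap → minute 63). The latest of these is minute 123, so garnish prep runs minute 123 to 123 + 15 = minute 138.
All tasks are finished once the last one completes. Finish times: Mise en place at 48, Vegetable prep at 113, Sauce reduction at 123, Plating setup at 153, Garnish prep at 138. The latest is minute 153.

153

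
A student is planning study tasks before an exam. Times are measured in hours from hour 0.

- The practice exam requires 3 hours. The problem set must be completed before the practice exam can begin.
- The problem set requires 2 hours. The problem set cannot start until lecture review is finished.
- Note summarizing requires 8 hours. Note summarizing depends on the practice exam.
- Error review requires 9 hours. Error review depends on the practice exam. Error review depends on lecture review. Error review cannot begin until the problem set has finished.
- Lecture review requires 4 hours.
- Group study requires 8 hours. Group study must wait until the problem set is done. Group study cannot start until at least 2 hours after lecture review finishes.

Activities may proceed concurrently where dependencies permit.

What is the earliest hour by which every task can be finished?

18

Lecture review can start immediately at hour 0; it finishes at hour 4.
After lecture review (finishes hour 4), the problem set can start at hour 4 and finishes at hour 6.
Group study has to wait for the problem set (finishes hour 6); lecture review (finishes hour 4, plus 2-hour gap → hour 6). The latest of these is hour 6, so group study runs hour 6 to 6 + 8 = hour 14.
The practice exam waits on the problem set (finishes hour 6), so it starts at hour 6 and finishes at 6 + 3 = hour 9.
Note summarizing waits on the practice exam (finishes hour 9), so it starts at hour 9 and finishes at 9 + 8 = hour 17.
For error review: the practice exam (finishes hour 9); lecture review (finishes hour 4); the problem set (finishes hour 6). Taking the maximum gives a start of hour 9, and it finishes at 9 + 9 = hour 18.
All tasks are finished once the last one completes. Finish times: Lecture review at 4, The problem set at 6, The practice exam at 9, Error review at 18, Group study at 14, Note summarizing at 17. The latest is hour 18.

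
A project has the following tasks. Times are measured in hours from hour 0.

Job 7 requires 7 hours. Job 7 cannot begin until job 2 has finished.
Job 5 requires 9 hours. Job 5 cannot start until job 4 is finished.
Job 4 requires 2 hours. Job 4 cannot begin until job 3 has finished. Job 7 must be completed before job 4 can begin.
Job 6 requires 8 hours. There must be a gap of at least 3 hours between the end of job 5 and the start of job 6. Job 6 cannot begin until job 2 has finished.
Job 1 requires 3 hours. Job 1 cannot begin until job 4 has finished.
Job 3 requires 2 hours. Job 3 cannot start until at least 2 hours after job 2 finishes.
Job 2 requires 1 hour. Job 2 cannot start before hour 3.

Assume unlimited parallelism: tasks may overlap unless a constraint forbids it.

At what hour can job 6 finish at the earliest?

33

Job 2 waits on its own release at hour 3, so it starts at hour 3 and finishes at 3 + 1 = hour 4.
After job 2 (finishes hour 4), job 7 can start at hour 4 and finishes at hour 11.
Job 3 waits on job 2 (finishes hour 4, plus 2-hour gap → hour 6), so it starts at hour 6 and finishes at 6 + 2 = hour 8.
Job 4 cannot start until job 3 (finishes hour 8); job 7 (finishes hour 11). The controlling bound is hour 11, so job 4 finishes at 11 + 2 = hour 13.
Job 5 waits on job 4 (finishes hour 13), so it starts at hour 13 and finishes at 13 + 9 = hour 22.
Job 6 needs all of job 5 (finishes hour 22, plus 3-hour gap → hour 25); job 2 (finishes hour 4). That puts its earliest start at hour 25; it finishes at 25 + 8 = hour 33.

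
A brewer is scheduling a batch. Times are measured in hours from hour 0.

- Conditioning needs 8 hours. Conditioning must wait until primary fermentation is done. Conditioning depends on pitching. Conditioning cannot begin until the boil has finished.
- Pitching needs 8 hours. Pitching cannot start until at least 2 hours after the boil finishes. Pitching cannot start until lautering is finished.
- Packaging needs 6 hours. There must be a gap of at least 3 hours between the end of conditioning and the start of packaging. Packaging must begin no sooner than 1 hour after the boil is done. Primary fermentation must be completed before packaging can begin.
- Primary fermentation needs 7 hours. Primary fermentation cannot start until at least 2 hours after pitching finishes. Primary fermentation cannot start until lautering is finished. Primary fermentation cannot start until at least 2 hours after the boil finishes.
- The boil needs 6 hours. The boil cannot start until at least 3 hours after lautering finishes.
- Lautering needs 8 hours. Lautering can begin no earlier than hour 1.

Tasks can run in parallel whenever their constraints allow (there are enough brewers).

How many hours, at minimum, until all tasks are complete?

54

After its own release at hour 1, lautering can start at hour 1 and finishes at hour 9.
After lautering (finishes hour 9, plus 3-hour gap → hour 12), the boil can start at hour 12 and finishes at hour 18.
Pitching needs all of the boil (finishes hour 18, plus 2-hour gap → hour 20); lautering (finishes hour 9). That puts its earliest start at hour 20; it finishes at 20 + 8 = hour 28.
Primary fermentation cannot start until pitching (finishes hour 28, plus 2-hour gap → hour 30); lautering (finishes hour 9); the boil (finishes hour 18, plus 2-hour gap → hour 20). The controlling bound is hour 30, so primary fermentation finishes at 30 + 7 = hour 37.
Conditioning has to wait for primary fermentation (finishes hour 37); pitching (finishes hour 28); the boil (finishes hour 18). The latest of these is hour 37, so conditioning runs hour 37 to 37 + 8 = hour 45.
Packaging needs all of conditioning (finishes hour 45, plus 3-hour gap → hour 48); the boil (finishes hour 18, plus 1-hour gap → hour 19); primary fermentation (finishes hour 37). That puts its earliest start at hour 48; it finishes at 48 + 6 = hour 54.
All tasks are finished once the last one completes. Finish times: Lautering at 9, The boil at 18, Pitching at 28, Primary fermentation at 37, Conditioning at 45, Packaging at 54. The latest is hour 54.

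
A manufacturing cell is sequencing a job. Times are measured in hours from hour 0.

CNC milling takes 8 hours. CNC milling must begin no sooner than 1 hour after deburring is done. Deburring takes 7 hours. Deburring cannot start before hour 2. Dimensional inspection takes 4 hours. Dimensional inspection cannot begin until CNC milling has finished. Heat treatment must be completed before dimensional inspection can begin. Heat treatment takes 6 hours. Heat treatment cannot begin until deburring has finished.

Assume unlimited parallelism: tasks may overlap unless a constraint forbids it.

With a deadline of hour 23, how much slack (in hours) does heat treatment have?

Deburring cannot begin until its own release at hour 2. It runs from hour 2 to 2 + 7 = hour 9.
Heat treatment waits on deburring (finishes hour 9), so it starts at hour 9 and finishes at 9 + 6 = hour 15.

Working backward from the deadline:
Dimensional inspection must finish by hour 23; it takes 4 hours, so it must start by 23 − 4 = hour 19.
Since dimensional inspection (must start by hour 19) depends on it, heat treatment must finish by hour 19. Backing off its 6-hour duration gives a latest start of hour 13.
So heat treatment can start as early as hour 9 and as late as hour 13, giving 13 − 9 = 4 hours of slack.

4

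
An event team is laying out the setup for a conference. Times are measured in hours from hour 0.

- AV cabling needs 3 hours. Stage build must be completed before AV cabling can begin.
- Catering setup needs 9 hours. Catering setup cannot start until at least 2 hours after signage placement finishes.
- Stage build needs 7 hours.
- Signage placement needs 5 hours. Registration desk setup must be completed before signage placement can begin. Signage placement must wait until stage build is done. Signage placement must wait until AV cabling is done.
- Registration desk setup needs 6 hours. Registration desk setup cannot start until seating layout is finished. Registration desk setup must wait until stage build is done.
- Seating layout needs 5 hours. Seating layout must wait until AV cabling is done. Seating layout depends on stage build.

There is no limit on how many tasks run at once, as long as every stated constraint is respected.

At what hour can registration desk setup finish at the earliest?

21

Stage build can start immediately at hour 0; it finishes at hour 7.
AV cabling waits on stage build (finishes hour 7), so it starts at hour 7 and finishes at 7 + 3 = hour 10.
Seating layout has to wait for AV cabling (finishes hour 10); stage build (finishes hour 7). The latest of these is hour 10, so seating layout runs hour 10 to 10 + 5 = hour 15.
For registration desk setup: seating layout (finishes hour 15); stage build (finishes hour 7). Taking the maximum gives a start of hour 15, and it finishes at 15 + 6 = hour 21.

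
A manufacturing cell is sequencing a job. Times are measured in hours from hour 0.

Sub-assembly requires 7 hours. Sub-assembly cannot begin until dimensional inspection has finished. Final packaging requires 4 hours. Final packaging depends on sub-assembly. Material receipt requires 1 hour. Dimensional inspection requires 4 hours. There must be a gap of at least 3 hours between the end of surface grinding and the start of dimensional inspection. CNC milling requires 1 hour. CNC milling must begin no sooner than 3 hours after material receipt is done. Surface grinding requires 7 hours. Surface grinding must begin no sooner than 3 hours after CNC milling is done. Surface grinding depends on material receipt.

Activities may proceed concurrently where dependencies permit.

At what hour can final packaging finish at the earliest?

33

Material receipt can start immediately at hour 0; it finishes at hour 1.
CNC milling waits on material receipt (finishes hour 1, plus 3-hour gap → hour 4), so it starts at hour 4 and finishes at 4 + 1 = hour 5.
Surface grinding needs all of CNC milling (finishes hour 5, plus 3-hour gap → hour 8); material receipt (finishes hour 1). That puts its earliest start at hour 8; it finishes at 8 + 7 = hour 15.
Dimensional inspection waits on surface grinding (finishes hour 15, plus 3-hour gap → hour 18), so it starts at hour 18 and finishes at 18 + 4 = hour 22.
Sub-assembly cannot begin until dimensional inspection (finishes hour 22). It runs from hour 22 to 22 + 7 = hour 29.
Final packaging waits on sub-assembly (finishes hour 29), so it starts at hour 29 and finishes at 29 + 4 = hour 33.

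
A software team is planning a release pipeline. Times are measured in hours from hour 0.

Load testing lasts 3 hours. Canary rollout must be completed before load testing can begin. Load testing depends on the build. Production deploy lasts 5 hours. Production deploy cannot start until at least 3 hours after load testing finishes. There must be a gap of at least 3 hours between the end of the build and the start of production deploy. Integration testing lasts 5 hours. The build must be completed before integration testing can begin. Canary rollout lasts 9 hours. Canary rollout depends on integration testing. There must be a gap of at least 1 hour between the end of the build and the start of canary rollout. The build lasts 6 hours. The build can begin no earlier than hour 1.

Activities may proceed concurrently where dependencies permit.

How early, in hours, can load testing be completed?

24

The build waits on its own release at hour 1, so it starts at hour 1 and finishes at 1 + 6 = hour 7.
Integration testing waits on the build (finishes hour 7), so it starts at hour 7 and finishes at 7 + 5 = hour 12.
For canary rollout: integration testing (finishes hour 12); the build (finishes hour 7, plus 1-hour gap → hour 8). Taking the maximum gives a start of hour 12, and it finishes at 12 + 9 = hour 21.
Load testing needs all of canary rollout (finishes hour 21); the build (finishes hour 7). That puts its earliest start at hour 21; it finishes at 21 + 3 = hour 24.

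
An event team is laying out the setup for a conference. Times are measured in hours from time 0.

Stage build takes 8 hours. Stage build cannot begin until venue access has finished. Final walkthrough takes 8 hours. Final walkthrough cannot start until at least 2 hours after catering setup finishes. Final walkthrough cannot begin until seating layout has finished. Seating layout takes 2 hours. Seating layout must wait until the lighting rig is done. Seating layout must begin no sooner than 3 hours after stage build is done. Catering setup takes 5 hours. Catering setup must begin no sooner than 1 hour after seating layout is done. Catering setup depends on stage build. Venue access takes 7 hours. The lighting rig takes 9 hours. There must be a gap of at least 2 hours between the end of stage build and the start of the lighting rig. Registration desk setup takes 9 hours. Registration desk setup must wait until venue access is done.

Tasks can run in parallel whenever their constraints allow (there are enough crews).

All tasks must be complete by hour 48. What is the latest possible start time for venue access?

4

To finish by hour 48, final walkthrough (duration 8) must start no later than hour 40.
Catering setup feeds into final walkthrough (must start by hour 40, minus 2-hour gap → hour 38); so catering setup must finish by hour 38 and therefore start by hour 33.
For seating layout: catering setup (must start by hour 33, minus 1-hour gap → hour 32); final walkthrough (must start by hour 40). The most restrictive is hour 32; with a 2-hour duration, seating layout must start by hour 30.
The lighting rig has to be done before seating layout (must start by hour 30). That means finishing by hour 30, i.e. starting by 30 − 9 = hour 21.
For stage build: the lighting rig (must start by hour 21, minus 2-hour gap → hour 19); seating layout (must start by hour 30, minus 3-hour gap → hour 27); catering setup (must start by hour 33). The most restrictive is hour 19; with an 8-hour duration, stage build must start by hour 11.
Registration desk setup has no dependents, so it just needs to finish by hour 48. Starting by 48 − 9 = hour 39 achieves that.
Venue access has several dependents: stage build (must start by hour 11); registration desk setup (must start by hour 39). The earliest of those limits is hour 11, so venue access must start by 11 − 7 = hour 4.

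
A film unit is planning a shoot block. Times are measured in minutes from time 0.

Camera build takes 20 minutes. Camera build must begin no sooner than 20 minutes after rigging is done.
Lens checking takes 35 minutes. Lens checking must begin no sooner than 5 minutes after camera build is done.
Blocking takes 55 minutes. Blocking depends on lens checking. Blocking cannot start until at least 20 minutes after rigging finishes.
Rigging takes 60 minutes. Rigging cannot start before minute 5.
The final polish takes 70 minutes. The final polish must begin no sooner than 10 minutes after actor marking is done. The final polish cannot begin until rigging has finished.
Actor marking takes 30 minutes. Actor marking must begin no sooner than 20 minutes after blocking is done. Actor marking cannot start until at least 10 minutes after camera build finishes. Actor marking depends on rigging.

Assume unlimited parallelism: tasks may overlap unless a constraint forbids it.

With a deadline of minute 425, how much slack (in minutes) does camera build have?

95

After its own release at minute 5, rigging can start at minute 5 and finishes at minute 65.
After rigging (finishes minute 65, plus 20-minute gap → minute 85), camera build can start at minute 85 and finishes at minute 105.

Working backward from the deadline:
To finish by minute 425, the final polish (duration 70) must start no later than minute 355.
Actor marking feeds into the final polish (must start by minute 355, minus 10-minute gap → minute 345); so actor marking must finish by minute 345 and therefore start by minute 315.
Blocking must finish before actor marking (must start by minute 315, minus 20-minute gap → minute 295). With a 55-minute duration, blocking must start by 295 − 55 = minute 240.
Lens checking has to be done before blocking (must start by minute 240). That means finishing by minute 240, i.e. starting by 240 − 35 = minute 205.
Camera build has several dependents: lens checking (must start by minute 205, minus 5-minute gap → minute 200); actor marking (must start by minute 315, minus 10-minute gap → minute 305). The earliest of those limits is minute 200, so camera build must start by 200 − 20 = minute 180.
So camera build can start as early as minute 85 and as late as minute 180, giving 180 − 85 = 95 minutes of slack.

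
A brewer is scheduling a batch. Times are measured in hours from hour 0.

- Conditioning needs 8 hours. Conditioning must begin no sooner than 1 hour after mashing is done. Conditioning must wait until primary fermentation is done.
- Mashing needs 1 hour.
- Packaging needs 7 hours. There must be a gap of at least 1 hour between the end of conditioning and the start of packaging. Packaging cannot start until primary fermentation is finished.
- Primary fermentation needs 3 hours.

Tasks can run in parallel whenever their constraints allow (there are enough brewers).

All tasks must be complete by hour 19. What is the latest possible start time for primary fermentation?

0

Packaging has no dependents, so it just needs to finish by hour 19. Starting by 19 − 7 = hour 12 achieves that.
Conditioning must finish before packaging (must start by hour 12, minus 1-hour gap → hour 11). With an 8-hour duration, conditioning must start by 11 − 8 = hour 3.
Primary fermentation has several dependents: conditioning (must start by hour 3); packaging (must start by hour 12). The earliest of those limits is hour 3, so primary fermentation must start by 3 − 3 = hour 0.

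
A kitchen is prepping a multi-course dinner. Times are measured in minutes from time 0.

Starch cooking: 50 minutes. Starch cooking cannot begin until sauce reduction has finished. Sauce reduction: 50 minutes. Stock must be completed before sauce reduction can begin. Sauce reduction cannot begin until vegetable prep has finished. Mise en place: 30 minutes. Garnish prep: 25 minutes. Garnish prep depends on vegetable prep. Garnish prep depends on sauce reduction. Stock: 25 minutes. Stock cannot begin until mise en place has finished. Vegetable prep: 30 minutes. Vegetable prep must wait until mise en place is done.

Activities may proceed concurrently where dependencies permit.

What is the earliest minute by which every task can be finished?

160

Nothing blocks mise en place, so it runs from minute 0 to minute 30.
Vegetable prep cannot begin until mise en place (finishes minute 30). It runs from minute 30 to 30 + 30 = minute 60.
Stock cannot begin until mise en place (finishes minute 30). It runs from minute 30 to 30 + 25 = minute 55.
Sauce reduction cannot start until stock (finishes minute 55); vegetable prep (finishes minute 60). The controlling bound is minute 60, so sauce reduction finishes at 60 + 50 = minute 110.
Garnish prep has to wait for vegetable prep (finishes minute 60); sauce reduction (finishes minute 110). The latest of these is minute 110, so garnish prep runs minute 110 to 110 + 25 = minute 135.
After sauce reduction (finishes minute 110), starch cooking can start at minute 110 and finishes at minute 160.
All tasks are finished once the last one completes. Finish times: Mise en place at 30, Stock at 55, Vegetable prep at 60, Sauce reduction at 110, Starch cooking at 160, Garnish prep at 135. The latest is minute 160.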